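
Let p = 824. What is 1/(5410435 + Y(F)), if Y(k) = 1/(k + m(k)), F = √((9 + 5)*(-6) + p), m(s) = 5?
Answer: 967115255/5232514217922881 - √185/10465028435845762 ≈ 1.8483e-7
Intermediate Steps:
F = 2*√185 (F = √((9 + 5)*(-6) + 824) = √(14*(-6) + 824) = √(-84 + 824) = √740 = 2*√185 ≈ 27.203)
Y(k) = 1/(5 + k) (Y(k) = 1/(k + 5) = 1/(5 + k))
1/(5410435 + Y(F)) = 1/(5410435 + 1/(5 + 2*√185))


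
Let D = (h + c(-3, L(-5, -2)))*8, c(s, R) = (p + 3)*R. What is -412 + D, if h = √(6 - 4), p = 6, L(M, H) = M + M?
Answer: -1132 + 8*√2 ≈ -1120.7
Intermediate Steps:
L(M, H) = 2*M
h = √2 ≈ 1.4142
c(s, R) = 9*R (c(s, R) = (6 + 3)*R = 9*R)
D = -720 + 8*√2 (D = (√2 + 9*(2*(-5)))*8 = (√2 + 9*(-10))*8 = (√2 - 90)*8 = (-90 + √2)*8 = -720 + 8*√2 ≈ -708.69)
-412 + D = -412 + (-720 + 8*√2) = -1132 + 8*√2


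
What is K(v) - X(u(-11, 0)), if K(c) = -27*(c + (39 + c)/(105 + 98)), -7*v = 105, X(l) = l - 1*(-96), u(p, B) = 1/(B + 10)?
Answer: 620587/2030 ≈ 305.71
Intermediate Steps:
u(p, B) = 1/(10 + B)
X(l) = 96 + l (X(l) = l + 96 = 96 + l)
v = -15 (v = -⅐*105 = -15)
K(c) = -1053/203 - 5508*c/203 (K(c) = -27*(c + (39 + c)/203) = -27*(c + (39 + c)*(1/203)) = -27*(c + (39/203 + c/203)) = -27*(39/203 + 204*c/203) = -1053/203 - 5508*c/203)
K(v) - X(u(-11, 0)) = (-1053/203 - 5508/203*(-15)) - (96 + 1/(10 + 0)) = (-1053/203 + 82620/203) - (96 + 1/10) = 81567/203 - (96 + ⅒) = 81567/203 - 1*961/10 = 81567/203 - 961/10 = 620587/2030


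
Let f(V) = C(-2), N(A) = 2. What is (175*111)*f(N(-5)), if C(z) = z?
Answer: -38850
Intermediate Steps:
f(V) = -2
(175*111)*f(N(-5)) = (175*111)*(-2) = 19425*(-2) = -38850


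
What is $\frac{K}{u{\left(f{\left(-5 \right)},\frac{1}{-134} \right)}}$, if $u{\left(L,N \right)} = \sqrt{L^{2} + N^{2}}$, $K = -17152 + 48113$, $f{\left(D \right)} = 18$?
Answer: $\frac{4148774 \sqrt{5817745}}{5817745} \approx 1720.1$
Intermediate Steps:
$K = 30961$
$\frac{K}{u{\left(f{\left(-5 \right)},\frac{1}{-134} \right)}} = \frac{30961}{\sqrt{18^{2} + \left(\frac{1}{-134}\right)^{2}}} = \frac{30961}{\sqrt{324 + \left(- \frac{1}{134}\right)^{2}}} = \frac{30961}{\sqrt{324 + \frac{1}{17956}}} = \frac{30961}{\sqrt{\frac{5817745}{17956}}} = \frac{30961}{\frac{1}{134} \sqrt{5817745}} = 30961 \frac{134 \sqrt{5817745}}{5817745} = \frac{4148774 \sqrt{5817745}}{5817745}$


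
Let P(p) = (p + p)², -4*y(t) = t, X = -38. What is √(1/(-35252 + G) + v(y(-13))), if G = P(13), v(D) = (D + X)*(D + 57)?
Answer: I*√39109421435/4322 ≈ 45.757*I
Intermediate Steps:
y(t) = -t/4
P(p) = 4*p² (P(p) = (2*p)² = 4*p²)
v(D) = (-38 + D)*(57 + D) (v(D) = (D - 38)*(D + 57) = (-38 + D)*(57 + D))
G = 676 (G = 4*13² = 4*169 = 676)
√(1/(-35252 + G) + v(y(-13))) = √(1/(-35252 + 676) + (-2166 + (-¼*(-13))² + 19*(-¼*(-13)))) = √(1/(-34576) + (-2166 + (13/4)² + 19*(13/4))) = √(-1/34576 + (-2166 + 169/16 + 247/4)) = √(-1/34576 - 33499/16) = √(-18097835/8644) = I*√39109421435/4322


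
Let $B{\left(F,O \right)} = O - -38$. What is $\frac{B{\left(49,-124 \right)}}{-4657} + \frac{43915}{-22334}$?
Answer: $- \frac{202591431}{104009438} \approx -1.9478$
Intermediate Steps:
$B{\left(F,O \right)} = 38 + O$ ($B{\left(F,O \right)} = O + 38 = 38 + O$)
$\frac{B{\left(49,-124 \right)}}{-4657} + \frac{43915}{-22334} = \frac{38 - 124}{-4657} + \frac{43915}{-22334} = \left(-86\right) \left(- \frac{1}{4657}\right) + 43915 \left(- \frac{1}{22334}\right) = \frac{86}{4657} - \frac{43915}{22334} = - \frac{202591431}{104009438}$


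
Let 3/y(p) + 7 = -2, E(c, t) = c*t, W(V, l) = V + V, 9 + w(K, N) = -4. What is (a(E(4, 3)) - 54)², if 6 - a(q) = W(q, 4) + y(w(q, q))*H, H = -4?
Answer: 48400/9 ≈ 5377.8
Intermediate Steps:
w(K, N) = -13 (w(K, N) = -9 - 4 = -13)
W(V, l) = 2*V
y(p) = -⅓ (y(p) = 3/(-7 - 2) = 3/(-9) = 3*(-⅑) = -⅓)
a(q) = 14/3 - 2*q (a(q) = 6 - (2*q - ⅓*(-4)) = 6 - (2*q + 4/3) = 6 - (4/3 + 2*q) = 6 + (-4/3 - 2*q) = 14/3 - 2*q)
(a(E(4, 3)) - 54)² = ((14/3 - 8*3) - 54)² = ((14/3 - 2*12) - 54)² = ((14/3 - 24) - 54)² = (-58/3 - 54)² = (-220/3)² = 48400/9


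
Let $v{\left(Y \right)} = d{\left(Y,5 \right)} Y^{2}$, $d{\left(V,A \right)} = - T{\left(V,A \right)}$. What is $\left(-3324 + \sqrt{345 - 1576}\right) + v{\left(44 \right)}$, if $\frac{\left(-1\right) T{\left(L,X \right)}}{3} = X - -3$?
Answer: $43140 + i \sqrt{1231} \approx 43140.0 + 35.086 i$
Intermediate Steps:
$T{\left(L,X \right)} = -9 - 3 X$ ($T{\left(L,X \right)} = - 3 \left(X - -3\right) = - 3 \left(X + 3\right) = - 3 \left(3 + X\right) = -9 - 3 X$)
$d{\left(V,A \right)} = 9 + 3 A$ ($d{\left(V,A \right)} = - (-9 - 3 A) = 9 + 3 A$)
$v{\left(Y \right)} = 24 Y^{2}$ ($v{\left(Y \right)} = \left(9 + 3 \cdot 5\right) Y^{2} = \left(9 + 15\right) Y^{2} = 24 Y^{2}$)
$\left(-3324 + \sqrt{345 - 1576}\right) + v{\left(44 \right)} = \left(-3324 + \sqrt{345 - 1576}\right) + 24 \cdot 44^{2} = \left(-3324 + \sqrt{-1231}\right) + 24 \cdot 1936 = \left(-3324 + i \sqrt{1231}\right) + 46464 = 43140 + i \sqrt{1231}$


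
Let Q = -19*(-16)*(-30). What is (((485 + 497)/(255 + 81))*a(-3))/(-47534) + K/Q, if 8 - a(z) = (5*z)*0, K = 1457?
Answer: -81048651/505761760 ≈ -0.16025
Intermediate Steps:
a(z) = 8 (a(z) = 8 - 5*z*0 = 8 - 1*0 = 8 + 0 = 8)
Q = -9120 (Q = 304*(-30) = -9120)
(((485 + 497)/(255 + 81))*a(-3))/(-47534) + K/Q = (((485 + 497)/(255 + 81))*8)/(-47534) + 1457/(-9120) = ((982/336)*8)*(-1/47534) + 1457*(-1/9120) = ((982*(1/336))*8)*(-1/47534) - 1457/9120 = ((491/168)*8)*(-1/47534) - 1457/9120 = (491/21)*(-1/47534) - 1457/9120 = -491/998214 - 1457/9120 = -81048651/505761760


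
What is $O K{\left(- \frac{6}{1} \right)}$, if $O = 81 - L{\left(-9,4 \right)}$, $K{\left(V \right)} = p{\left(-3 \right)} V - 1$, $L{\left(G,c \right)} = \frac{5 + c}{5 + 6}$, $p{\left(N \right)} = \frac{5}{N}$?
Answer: $\frac{7938}{11} \approx 721.64$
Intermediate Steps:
$L{\left(G,c \right)} = \frac{5}{11} + \frac{c}{11}$ ($L{\left(G,c \right)} = \frac{5 + c}{11} = \left(5 + c\right) \frac{1}{11} = \frac{5}{11} + \frac{c}{11}$)
$K{\left(V \right)} = -1 - \frac{5 V}{3}$ ($K{\left(V \right)} = \frac{5}{-3} V - 1 = 5 \left(- \frac{1}{3}\right) V - 1 = - \frac{5 V}{3} - 1 = -1 - \frac{5 V}{3}$)
$O = \frac{882}{11}$ ($O = 81 - \left(\frac{5}{11} + \frac{1}{11} \cdot 4\right) = 81 - \left(\frac{5}{11} + \frac{4}{11}\right) = 81 - \frac{9}{11} = \frac{882}{11} \approx 80.182$)
$O K{\left(- \frac{6}{1} \right)} = \frac{882 \left(-1 - \frac{5 \left(- \frac{6}{1}\right)}{3}\right)}{11} = \frac{882 \left(-1 - \frac{5 \left(\left(-6\right) 1\right)}{3}\right)}{11} = \frac{882 \left(-1 - -10\right)}{11} = \frac{882 \left(-1 + 10\right)}{11} = \frac{882}{11} \cdot 9 = \frac{7938}{11}$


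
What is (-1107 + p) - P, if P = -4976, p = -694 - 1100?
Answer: 2075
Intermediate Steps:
p = -1794
(-1107 + p) - P = (-1107 - 1794) - 1*(-4976) = -2901 + 4976 = 2075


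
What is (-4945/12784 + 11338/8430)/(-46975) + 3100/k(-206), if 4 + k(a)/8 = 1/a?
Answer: -2694070057508531/27843499266000 ≈ -96.758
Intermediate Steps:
k(a) = -32 + 8/a
(-4945/12784 + 11338/8430)/(-46975) + 3100/k(-206) = (-4945/12784 + 11338/8430)/(-46975) + 3100/(-32 + 8/(-206)) = (-4945*1/12784 + 11338*(1/8430))*(-1/46975) + 3100/(-32 + 8*(-1/206)) = (-4945/12784 + 5669/4215)*(-1/46975) + 3100/(-32 - 4/103) = (51629321/53884560)*(-1/46975) + 3100/(-3300/103) = -51629321/2531227206000 + 3100*(-103/3300) = -51629321/2531227206000 - 3193/33 = -2694070057508531/27843499266000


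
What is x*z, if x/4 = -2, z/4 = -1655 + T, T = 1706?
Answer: -1632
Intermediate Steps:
z = 204 (z = 4*(-1655 + 1706) = 4*51 = 204)
x = -8 (x = 4*(-2) = -8)
x*z = -8*204 = -1632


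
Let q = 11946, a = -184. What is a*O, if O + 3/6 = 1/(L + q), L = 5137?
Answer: 1571452/17083 ≈ 91.989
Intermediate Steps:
O = -17081/34166 (O = -1/2 + 1/(5137 + 11946) = -1/2 + 1/17083 = -17081/34166 ≈ -0.49994)
a*O = -184*(-17081/34166) = 1571452/17083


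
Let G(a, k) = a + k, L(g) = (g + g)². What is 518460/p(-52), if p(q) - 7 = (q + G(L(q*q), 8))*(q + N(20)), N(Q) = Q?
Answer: -172820/311961811 ≈ -0.00055398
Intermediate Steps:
L(g) = 4*g² (L(g) = (2*g)² = 4*g²)
p(q) = 7 + (20 + q)*(8 + q + 4*q⁴) (p(q) = 7 + (q + (4*(q*q)² + 8))*(q + 20) = 7 + (q + (4*(q²)² + 8))*(20 + q) = 7 + (q + (4*q⁴ + 8))*(20 + q) = 7 + (q + (8 + 4*q⁴))*(20 + q) = 7 + (8 + q + 4*q⁴)*(20 + q) = 7 + (20 + q)*(8 + q + 4*q⁴))
518460/p(-52) = 518460/(167 + (-52)² + 4*(-52)⁵ + 28*(-52) + 80*(-52)⁴) = 518460/(167 + 2704 + 4*(-380204032) - 1456 + 80*7311616) = 518460/(167 + 2704 - 1520816128 - 1456 + 584929280) = 518460/(-935885433) = 518460*(-1/935885433) = -172820/311961811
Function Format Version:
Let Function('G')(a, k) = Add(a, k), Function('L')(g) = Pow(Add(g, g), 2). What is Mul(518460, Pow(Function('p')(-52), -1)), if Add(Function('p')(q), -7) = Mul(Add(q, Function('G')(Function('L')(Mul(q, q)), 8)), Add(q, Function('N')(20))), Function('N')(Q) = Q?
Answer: Rational(-172820, 311961811) ≈ -0.00055398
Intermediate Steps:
Function('L')(g) = Mul(4, Pow(g, 2)) (Function('L')(g) = Pow(Mul(2, g), 2) = Mul(4, Pow(g, 2)))
Function('p')(q) = Add(7, Mul(Add(20, q), Add(8, q, Mul(4, Pow(q, 4))))) (Function('p')(q) = Add(7, Mul(Add(q, Add(Mul(4, Pow(Mul(q, q), 2)), 8)), Add(q, 20))) = Add(7, Mul(Add(q, Add(Mul(4, Pow(Pow(q, 2), 2)), 8)), Add(20, q))) = Add(7, Mul(Add(q, Add(Mul(4, Pow(q, 4)), 8)), Add(20, q))) = Add(7, Mul(Add(q, Add(8, Mul(4, Pow(q, 4)))), Add(20, q))) = Add(7, Mul(Add(8, q, Mul(4, Pow(q, 4))), Add(20, q))) = Add(7, Mul(Add(20, q), Add(8, q, Mul(4, Pow(q, 4))))))
Mul(518460, Pow(Function('p')(-52), -1)) = Mul(518460, Pow(Add(167, Pow(-52, 2), Mul(4, Pow(-52, 5)), Mul(28, -52), Mul(80, Pow(-52, 4))), -1)) = Mul(518460, Pow(Add(167, 2704, Mul(4, -380204032), -1456, Mul(80, 7311616)), -1)) = Mul(518460, Pow(Add(167, 2704, -1520816128, -1456, 584929280), -1)) = Mul(518460, Pow(-935885433, -1)) = Mul(518460, Rational(-1, 935885433)) = Rational(-172820, 311961811)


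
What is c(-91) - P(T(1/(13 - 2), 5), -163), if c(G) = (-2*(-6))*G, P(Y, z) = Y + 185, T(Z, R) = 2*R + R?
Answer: -1292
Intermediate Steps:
T(Z, R) = 3*R
P(Y, z) = 185 + Y
c(G) = 12*G
c(-91) - P(T(1/(13 - 2), 5), -163) = 12*(-91) - (185 + 3*5) = -1092 - (185 + 15) = -1092 - 1*200 = -1092 - 200 = -1292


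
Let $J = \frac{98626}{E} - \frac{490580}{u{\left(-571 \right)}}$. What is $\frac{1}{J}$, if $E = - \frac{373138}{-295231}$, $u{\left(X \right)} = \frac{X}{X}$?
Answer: $- \frac{186569}{76968293717} \approx -2.424 \cdot 10^{-6}$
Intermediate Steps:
$u{\left(X \right)} = 1$
$E = \frac{373138}{295231}$ ($E = \left(-373138\right) \left(- \frac{1}{295231}\right) = \frac{373138}{295231} \approx 1.2639$)
$J = - \frac{76968293717}{186569}$ ($J = \frac{98626}{\frac{373138}{295231}} - \frac{490580}{1} = 98626 \cdot \frac{295231}{373138} - 490580 = \frac{14558726303}{186569} - 490580 = - \frac{76968293717}{186569} \approx -4.1255 \cdot 10^{5}$)
$\frac{1}{J} = \frac{1}{- \frac{76968293717}{186569}} = - \frac{186569}{76968293717}$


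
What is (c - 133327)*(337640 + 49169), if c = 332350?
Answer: 76983887607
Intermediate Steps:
(c - 133327)*(337640 + 49169) = (332350 - 133327)*(337640 + 49169) = 199023*386809 = 76983887607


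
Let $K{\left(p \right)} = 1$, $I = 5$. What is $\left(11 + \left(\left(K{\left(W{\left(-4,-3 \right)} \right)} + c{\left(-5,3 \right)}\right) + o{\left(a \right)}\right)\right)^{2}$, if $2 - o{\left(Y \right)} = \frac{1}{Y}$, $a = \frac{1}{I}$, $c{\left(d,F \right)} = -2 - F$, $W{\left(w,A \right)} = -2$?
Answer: $16$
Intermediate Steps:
$a = \frac{1}{5} \approx 0.2$
$o{\left(Y \right)} = 2 - \frac{1}{Y}$
$\left(11 + \left(\left(K{\left(W{\left(-4,-3 \right)} \right)} + c{\left(-5,3 \right)}\right) + o{\left(a \right)}\right)\right)^{2} = \left(11 + \left(\left(1 - 5\right) + \left(2 - \frac{1}{\frac{1}{5}}\right)\right)\right)^{2} = \left(11 + \left(\left(1 - 5\right) + \left(2 - 5\right)\right)\right)^{2} = \left(11 - 7\right)^{2} = 4^{2} = 16$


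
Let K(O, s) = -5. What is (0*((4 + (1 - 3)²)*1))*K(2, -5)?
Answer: 0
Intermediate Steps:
(0*((4 + (1 - 3)²)*1))*K(2, -5) = (0*((4 + (1 - 3)²)*1))*(-5) = (0*((4 + (-2)²)*1))*(-5) = (0*((4 + 4)*1))*(-5) = (0*(8*1))*(-5) = (0*8)*(-5) = 0*(-5) = 0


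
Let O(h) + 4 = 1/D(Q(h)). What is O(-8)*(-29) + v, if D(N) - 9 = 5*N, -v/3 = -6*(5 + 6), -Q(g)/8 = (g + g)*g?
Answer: 1604883/5111 ≈ 314.01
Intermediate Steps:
Q(g) = -16*g**2 (Q(g) = -8*(g + g)*g = -8*2*g*g = -16*g**2)
v = 198 (v = -(-18)*(5 + 6) = -(-18)*11 = -3*(-66) = 198)
D(N) = 9 + 5*N
O(h) = -4 + 1/(9 - 80*h**2) (O(h) = -4 + 1/(9 + 5*(-16*h**2)) = -4 + 1/(9 - 80*h**2))
O(-8)*(-29) + v = (5*(-7 + 64*(-8)**2)/(9 - 80*(-8)**2))*(-29) + 198 = (5*(-7 + 64*64)/(9 - 80*64))*(-29) + 198 = (5*(-7 + 4096)/(9 - 5120))*(-29) + 198 = (5*4089/(-5111))*(-29) + 198 = (5*(-1/5111)*4089)*(-29) + 198 = -20445/5111*(-29) + 198 = 592905/5111 + 198 = 1604883/5111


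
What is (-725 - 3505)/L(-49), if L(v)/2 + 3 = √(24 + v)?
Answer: 6345/34 + 10575*I/34 ≈ 186.62 + 311.03*I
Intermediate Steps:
L(v) = -6 + 2*√(24 + v)
(-725 - 3505)/L(-49) = (-725 - 3505)/(-6 + 2*√(24 - 49)) = -4230/(-6 + 2*√(-25)) = -4230/(-6 + 2*(5*I)) = -4230*(-6 - 10*I)/136 = -2115*(-6 - 10*I)/68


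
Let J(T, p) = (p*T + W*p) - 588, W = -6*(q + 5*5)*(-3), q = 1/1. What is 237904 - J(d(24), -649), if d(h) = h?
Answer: 557800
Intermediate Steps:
q = 1
W = 468 (W = -6*(1 + 5*5)*(-3) = -6*(1 + 25)*(-3) = -6*26*(-3) = -156*(-3) = 468)
J(T, p) = -588 + 468*p + T*p (J(T, p) = (p*T + 468*p) - 588 = (T*p + 468*p) - 588 = (468*p + T*p) - 588 = -588 + 468*p + T*p)
237904 - J(d(24), -649) = 237904 - (-588 + 468*(-649) + 24*(-649)) = 237904 - (-588 - 303732 - 15576) = 237904 - 1*(-319896) = 237904 + 319896 = 557800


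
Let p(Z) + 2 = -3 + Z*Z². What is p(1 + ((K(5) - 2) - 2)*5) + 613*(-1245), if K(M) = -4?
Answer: -822509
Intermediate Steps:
p(Z) = -5 + Z³ (p(Z) = -2 + (-3 + Z*Z²) = -2 + (-3 + Z³) = -5 + Z³)
p(1 + ((K(5) - 2) - 2)*5) + 613*(-1245) = (-5 + (1 + ((-4 - 2) - 2)*5)³) + 613*(-1245) = (-5 + (1 + (-6 - 2)*5)³) - 763185 = (-5 + (1 - 8*5)³) - 763185 = (-5 + (1 - 40)³) - 763185 = (-5 + (-39)³) - 763185 = (-5 - 59319) - 763185 = -59324 - 763185 = -822509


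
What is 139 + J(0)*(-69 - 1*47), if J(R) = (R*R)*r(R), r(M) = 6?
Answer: 139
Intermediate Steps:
J(R) = 6*R**2 (J(R) = (R*R)*6 = R**2*6 = 6*R**2)
139 + J(0)*(-69 - 1*47) = 139 + (6*0**2)*(-69 - 1*47) = 139 + (6*0)*(-69 - 47) = 139 + 0*(-116) = 139 + 0 = 139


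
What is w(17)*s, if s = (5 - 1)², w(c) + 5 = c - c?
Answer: -80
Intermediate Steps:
w(c) = -5 (w(c) = -5 + (c - c) = -5 + 0 = -5)
s = 16 (s = 4² = 16)
w(17)*s = -5*16 = -80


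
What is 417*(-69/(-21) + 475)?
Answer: 1396116/7 ≈ 1.9945e+5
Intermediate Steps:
417*(-69/(-21) + 475) = 417*(-69*(-1/21) + 475) = 417*(23/7 + 475) = 417*(3348/7) = 1396116/7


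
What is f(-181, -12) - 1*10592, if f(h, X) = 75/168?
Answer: -593127/56 ≈ -10592.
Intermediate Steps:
f(h, X) = 25/56 (f(h, X) = 75*(1/168) = 25/56)
f(-181, -12) - 1*10592 = 25/56 - 1*10592 = 25/56 - 10592 = -593127/56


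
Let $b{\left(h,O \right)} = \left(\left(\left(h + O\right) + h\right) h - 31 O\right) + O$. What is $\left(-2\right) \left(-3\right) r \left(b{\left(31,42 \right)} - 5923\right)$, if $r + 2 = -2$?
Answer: $95016$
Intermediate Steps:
$r = -4$ ($r = -2 - 2 = -4$)
$b{\left(h,O \right)} = - 30 O + h \left(O + 2 h\right)$ ($b{\left(h,O \right)} = \left(\left(\left(O + h\right) + h\right) h - 31 O\right) + O = \left(\left(O + 2 h\right) h - 31 O\right) + O = \left(h \left(O + 2 h\right) - 31 O\right) + O = \left(- 31 O + h \left(O + 2 h\right)\right) + O = - 30 O + h \left(O + 2 h\right)$)
$\left(-2\right) \left(-3\right) r \left(b{\left(31,42 \right)} - 5923\right) = \left(-2\right) \left(-3\right) \left(-4\right) \left(\left(\left(-30\right) 42 + 2 \cdot 31^{2} + 42 \cdot 31\right) - 5923\right) = 6 \left(-4\right) \left(\left(-1260 + 2 \cdot 961 + 1302\right) - 5923\right) = - 24 \left(\left(-1260 + 1922 + 1302\right) - 5923\right) = - 24 \left(1964 - 5923\right) = \left(-24\right) \left(-3959\right) = 95016$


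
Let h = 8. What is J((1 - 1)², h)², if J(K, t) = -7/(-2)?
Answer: 49/4 ≈ 12.250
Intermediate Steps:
J(K, t) = 7/2 (J(K, t) = -7*(-½) = 7/2)
J((1 - 1)², h)² = (7/2)² = 49/4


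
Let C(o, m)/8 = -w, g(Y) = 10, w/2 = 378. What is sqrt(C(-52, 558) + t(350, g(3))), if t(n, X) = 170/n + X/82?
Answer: 2*I*sqrt(3113235370)/1435 ≈ 77.765*I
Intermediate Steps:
w = 756 (w = 2*378 = 756)
C(o, m) = -6048 (C(o, m) = 8*(-1*756) = 8*(-756) = -6048)
t(n, X) = 170/n + X/82 (t(n, X) = 170/n + X*(1/82) = 170/n + X/82)
sqrt(C(-52, 558) + t(350, g(3))) = sqrt(-6048 + (170/350 + (1/82)*10)) = sqrt(-6048 + (170*(1/350) + 5/41)) = sqrt(-6048 + (17/35 + 5/41)) = sqrt(-6048 + 872/1435) = sqrt(-8678008/1435) = 2*I*sqrt(3113235370)/1435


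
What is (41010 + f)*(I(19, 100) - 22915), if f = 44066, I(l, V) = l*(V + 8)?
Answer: -1774940588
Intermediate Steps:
I(l, V) = l*(8 + V)
(41010 + f)*(I(19, 100) - 22915) = (41010 + 44066)*(19*(8 + 100) - 22915) = 85076*(19*108 - 22915) = 85076*(2052 - 22915) = 85076*(-20863) = -1774940588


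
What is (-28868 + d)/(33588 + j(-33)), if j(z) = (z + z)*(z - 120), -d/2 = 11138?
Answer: -8524/7281 ≈ -1.1707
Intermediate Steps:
d = -22276 (d = -2*11138 = -22276)
j(z) = 2*z*(-120 + z) (j(z) = (2*z)*(-120 + z) = 2*z*(-120 + z))
(-28868 + d)/(33588 + j(-33)) = (-28868 - 22276)/(33588 + 2*(-33)*(-120 - 33)) = -51144/(33588 + 2*(-33)*(-153)) = -51144/(33588 + 10098) = -51144/43686 = -51144*1/43686 = -8524/7281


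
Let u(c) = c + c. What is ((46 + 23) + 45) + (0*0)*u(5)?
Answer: 114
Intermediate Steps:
u(c) = 2*c
((46 + 23) + 45) + (0*0)*u(5) = ((46 + 23) + 45) + (0*0)*(2*5) = (69 + 45) + 0*10 = 114 + 0 = 114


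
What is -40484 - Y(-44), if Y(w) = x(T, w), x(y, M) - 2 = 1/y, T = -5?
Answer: -202429/5 ≈ -40486.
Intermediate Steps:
x(y, M) = 2 + 1/y
Y(w) = 9/5 (Y(w) = 2 + 1/(-5) = 2 - ⅕ = 9/5)
-40484 - Y(-44) = -40484 - 1*9/5 = -40484 - 9/5 = -202429/5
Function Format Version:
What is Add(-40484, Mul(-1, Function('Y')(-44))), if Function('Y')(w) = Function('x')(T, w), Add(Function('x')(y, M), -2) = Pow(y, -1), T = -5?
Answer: Rational(-202429, 5) ≈ -40486.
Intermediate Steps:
Function('x')(y, M) = Add(2, Pow(y, -1))
Function('Y')(w) = Rational(9, 5) (Function('Y')(w) = Add(2, Pow(-5, -1)) = Add(2, Rational(-1, 5)) = Rational(9, 5))
Add(-40484, Mul(-1, Function('Y')(-44))) = Add(-40484, Mul(-1, Rational(9, 5))) = Add(-40484, Rational(-9, 5)) = Rational(-202429, 5)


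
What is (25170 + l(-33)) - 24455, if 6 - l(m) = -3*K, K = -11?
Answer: 688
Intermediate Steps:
l(m) = -27 (l(m) = 6 - (-3)*(-11) = 6 - 1*33 = 6 - 33 = -27)
(25170 + l(-33)) - 24455 = (25170 - 27) - 24455 = 25143 - 24455 = 688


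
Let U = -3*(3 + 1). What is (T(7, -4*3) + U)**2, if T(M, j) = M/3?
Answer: 841/9 ≈ 93.444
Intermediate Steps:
T(M, j) = M/3 (T(M, j) = M*(1/3) = M/3)
U = -12 (U = -3*4 = -12)
(T(7, -4*3) + U)**2 = ((1/3)*7 - 12)**2 = (7/3 - 12)**2 = (-29/3)**2 = 841/9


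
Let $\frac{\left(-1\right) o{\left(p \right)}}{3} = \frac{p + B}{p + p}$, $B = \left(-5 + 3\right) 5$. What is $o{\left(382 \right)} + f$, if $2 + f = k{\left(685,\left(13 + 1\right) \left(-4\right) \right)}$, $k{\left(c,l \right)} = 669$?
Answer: $\frac{127118}{191} \approx 665.54$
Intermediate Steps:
$B = -10$ ($B = \left(-2\right) 5 = -10$)
$f = 667$ ($f = -2 + 669 = 667$)
$o{\left(p \right)} = - \frac{3 \left(-10 + p\right)}{2 p}$ ($o{\left(p \right)} = - 3 \frac{p - 10}{p + p} = - 3 \frac{-10 + p}{2 p} = - \frac{3 \left(-10 + p\right)}{2 p}$)
$o{\left(382 \right)} + f = \left(- \frac{3}{2} + \frac{15}{382}\right) + 667 = - \frac{279}{191} + 667 = \frac{127118}{191}$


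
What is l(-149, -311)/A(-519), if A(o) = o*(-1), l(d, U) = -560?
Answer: -560/519 ≈ -1.0790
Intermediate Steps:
A(o) = -o
l(-149, -311)/A(-519) = -560/((-1*(-519))) = -560/519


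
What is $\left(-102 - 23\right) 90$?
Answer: $-11250$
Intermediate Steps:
$\left(-102 - 23\right) 90 = \left(-125\right) 90 = -11250$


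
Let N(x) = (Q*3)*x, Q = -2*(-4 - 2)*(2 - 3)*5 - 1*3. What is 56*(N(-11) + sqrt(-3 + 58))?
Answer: 116424 + 56*sqrt(55) ≈ 1.1684e+5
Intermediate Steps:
Q = -63 (Q = -(-12)*(-1)*5 - 3 = -2*6*5 - 3 = -12*5 - 3 = -60 - 3 = -63)
N(x) = -189*x (N(x) = (-63*3)*x = -189*x)
56*(N(-11) + sqrt(-3 + 58)) = 56*(-189*(-11) + sqrt(-3 + 58)) = 56*(2079 + sqrt(55)) = 116424 + 56*sqrt(55)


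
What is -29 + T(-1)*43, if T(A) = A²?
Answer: 14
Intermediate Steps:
-29 + T(-1)*43 = -29 + (-1)²*43 = -29 + 1*43 = -29 + 43 = 14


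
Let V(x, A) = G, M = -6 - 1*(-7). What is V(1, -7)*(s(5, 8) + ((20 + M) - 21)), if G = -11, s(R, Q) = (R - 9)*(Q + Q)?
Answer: 704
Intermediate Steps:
s(R, Q) = 2*Q*(-9 + R) (s(R, Q) = (-9 + R)*(2*Q) = 2*Q*(-9 + R))
M = 1 (M = -6 + 7 = 1)
V(x, A) = -11
V(1, -7)*(s(5, 8) + ((20 + M) - 21)) = -11*(2*8*(-9 + 5) + ((20 + 1) - 21)) = -11*(2*8*(-4) + (21 - 21)) = -11*(-64 + 0) = -11*(-64) = 704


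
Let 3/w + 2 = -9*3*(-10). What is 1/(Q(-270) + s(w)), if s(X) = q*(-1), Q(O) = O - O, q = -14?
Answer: 1/14 ≈ 0.071429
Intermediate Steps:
Q(O) = 0
w = 3/268 (w = 3/(-2 - 9*3*(-10)) = 3/(-2 - 27*(-10)) = 3/(-2 + 270) = 3/268 ≈ 0.011194)
s(X) = 14 (s(X) = -14*(-1) = 14)
1/(Q(-270) + s(w)) = 1/(0 + 14) = 1/14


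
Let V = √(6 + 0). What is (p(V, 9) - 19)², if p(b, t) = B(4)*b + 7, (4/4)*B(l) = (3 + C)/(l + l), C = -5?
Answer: (48 + √6)²/16 ≈ 159.07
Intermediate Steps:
B(l) = -1/l (B(l) = (3 - 5)/(l + l) = -2*1/(2*l) = -1/l)
V = √6 ≈ 2.4495
p(b, t) = 7 - b/4 (p(b, t) = (-1/4)*b + 7 = (-1*¼)*b + 7 = -b/4 + 7 = 7 - b/4)
(p(V, 9) - 19)² = ((7 - √6/4) - 19)² = (-12 - √6/4)²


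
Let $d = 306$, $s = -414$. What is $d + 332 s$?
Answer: $-137142$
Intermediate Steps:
$d + 332 s = 306 + 332 \left(-414\right) = 306 - 137448 = -137142$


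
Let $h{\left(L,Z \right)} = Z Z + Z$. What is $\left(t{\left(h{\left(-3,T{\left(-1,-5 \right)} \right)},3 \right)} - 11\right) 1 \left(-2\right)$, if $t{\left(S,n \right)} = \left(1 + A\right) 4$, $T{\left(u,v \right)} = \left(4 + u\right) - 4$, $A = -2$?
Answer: $30$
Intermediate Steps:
$T{\left(u,v \right)} = u$
$h{\left(L,Z \right)} = Z + Z^{2}$ ($h{\left(L,Z \right)} = Z^{2} + Z = Z + Z^{2}$)
$t{\left(S,n \right)} = -4$ ($t{\left(S,n \right)} = \left(1 - 2\right) 4 = \left(-1\right) 4 = -4$)
$\left(t{\left(h{\left(-3,T{\left(-1,-5 \right)} \right)},3 \right)} - 11\right) 1 \left(-2\right) = \left(-4 - 11\right) 1 \left(-2\right) = \left(-15\right) \left(-2\right) = 30$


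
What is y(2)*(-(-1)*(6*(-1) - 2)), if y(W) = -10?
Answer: 80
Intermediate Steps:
y(2)*(-(-1)*(6*(-1) - 2)) = -(-10)*(-(6*(-1) - 2)) = -(-10)*(-(-6 - 2)) = -(-10)*(-1*(-8)) = -(-10)*8 = -10*(-8) = 80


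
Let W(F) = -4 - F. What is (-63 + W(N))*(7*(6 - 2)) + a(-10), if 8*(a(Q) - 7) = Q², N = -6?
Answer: -3377/2 ≈ -1688.5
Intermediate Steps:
a(Q) = 7 + Q²/8
(-63 + W(N))*(7*(6 - 2)) + a(-10) = (-63 + (-4 - 1*(-6)))*(7*(6 - 2)) + (7 + (⅛)*(-10)²) = (-63 + (-4 + 6))*(7*4) + (7 + (⅛)*100) = (-63 + 2)*28 + (7 + 25/2) = -61*28 + 39/2 = -1708 + 39/2 = -3377/2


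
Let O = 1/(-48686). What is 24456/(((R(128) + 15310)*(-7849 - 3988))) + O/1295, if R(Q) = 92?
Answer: -36716505957/273680175350890 ≈ -0.00013416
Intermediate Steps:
O = -1/48686 ≈ -2.0540e-5
24456/(((R(128) + 15310)*(-7849 - 3988))) + O/1295 = 24456/(((92 + 15310)*(-7849 - 3988))) - 1/48686/1295 = 24456/((15402*(-11837))) - 1/48686*1/1295 = 24456/(-182313474) - 1/63048370 = 24456*(-1/182313474) - 1/63048370 = -4076/30385579 - 1/63048370 = -36716505957/273680175350890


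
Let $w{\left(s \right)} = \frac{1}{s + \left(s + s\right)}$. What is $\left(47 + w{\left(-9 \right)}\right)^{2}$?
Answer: $\frac{1607824}{729} \approx 2205.5$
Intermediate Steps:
$w{\left(s \right)} = \frac{1}{3 s}$ ($w{\left(s \right)} = \frac{1}{s + 2 s} = \frac{1}{3 s}$)
$\left(47 + w{\left(-9 \right)}\right)^{2} = \left(47 + \frac{1}{3 \left(-9\right)}\right)^{2} = \left(47 + \frac{1}{3} \left(- \frac{1}{9}\right)\right)^{2} = \left(47 - \frac{1}{27}\right)^{2} = \left(\frac{1268}{27}\right)^{2} = \frac{1607824}{729}$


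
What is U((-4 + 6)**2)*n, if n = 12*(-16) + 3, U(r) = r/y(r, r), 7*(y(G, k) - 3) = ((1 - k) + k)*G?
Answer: -5292/25 ≈ -211.68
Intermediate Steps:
y(G, k) = 3 + G/7 (y(G, k) = 3 + (((1 - k) + k)*G)/7 = 3 + (1*G)/7 = 3 + G/7)
U(r) = r/(3 + r/7)
n = -189 (n = -192 + 3 = -189)
U((-4 + 6)**2)*n = (7*(-4 + 6)**2/(21 + (-4 + 6)**2))*(-189) = (7*2**2/(21 + 2**2))*(-189) = (7*4/(21 + 4))*(-189) = (7*4/25)*(-189) = (7*4*(1/25))*(-189) = (28/25)*(-189) = -5292/25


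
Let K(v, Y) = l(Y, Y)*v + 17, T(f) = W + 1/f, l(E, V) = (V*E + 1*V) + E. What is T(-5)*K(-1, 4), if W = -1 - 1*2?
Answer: 112/5 ≈ 22.400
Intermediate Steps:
W = -3 (W = -1 - 2 = -3)
l(E, V) = E + V + E*V (l(E, V) = (E*V + V) + E = (V + E*V) + E = E + V + E*V)
T(f) = -3 + 1/f
K(v, Y) = 17 + v*(Y² + 2*Y) (K(v, Y) = (Y + Y + Y*Y)*v + 17 = (Y + Y + Y²)*v + 17 = (Y² + 2*Y)*v + 17 = v*(Y² + 2*Y) + 17 = 17 + v*(Y² + 2*Y))
T(-5)*K(-1, 4) = (-3 + 1/(-5))*(17 + 4*(-1)*(2 + 4)) = (-3 - ⅕)*(17 + 4*(-1)*6) = -16*(17 - 24)/5 = -16/5*(-7) = 112/5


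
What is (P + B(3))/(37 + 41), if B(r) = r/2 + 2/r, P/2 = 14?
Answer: 181/468 ≈ 0.38675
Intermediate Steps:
P = 28 (P = 2*14 = 28)
B(r) = r/2 + 2/r (B(r) = r*(½) + 2/r = r/2 + 2/r)
(P + B(3))/(37 + 41) = (28 + ((½)*3 + 2/3))/(37 + 41) = (28 + (3/2 + 2*(⅓)))/78 = (28 + (3/2 + ⅔))/78 = (28 + 13/6)/78 = (1/78)*(181/6) = 181/468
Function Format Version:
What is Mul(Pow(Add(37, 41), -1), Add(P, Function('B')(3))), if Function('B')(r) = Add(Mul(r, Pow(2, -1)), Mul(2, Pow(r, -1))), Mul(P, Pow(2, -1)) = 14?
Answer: Rational(181, 468) ≈ 0.38675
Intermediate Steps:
P = 28 (P = Mul(2, 14) = 28)
Function('B')(r) = Add(Mul(Rational(1, 2), r), Mul(2, Pow(r, -1))) (Function('B')(r) = Add(Mul(r, Rational(1, 2)), Mul(2, Pow(r, -1))) = Add(Mul(Rational(1, 2), r), Mul(2, Pow(r, -1))))
Mul(Pow(Add(37, 41), -1), Add(P, Function('B')(3))) = Mul(Pow(Add(37, 41), -1), Add(28, Add(Mul(Rational(1, 2), 3), Mul(2, Pow(3, -1))))) = Mul(Pow(78, -1), Add(28, Add(Rational(3, 2), Mul(2, Rational(1, 3))))) = Mul(Rational(1, 78), Add(28, Add(Rational(3, 2), Rational(2, 3)))) = Mul(Rational(1, 78), Add(28, Rational(13, 6))) = Mul(Rational(1, 78), Rational(181, 6)) = Rational(181, 468)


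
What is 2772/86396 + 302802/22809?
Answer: 2185342345/164217197 ≈ 13.308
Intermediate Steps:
2772/86396 + 302802/22809 = 2772*(1/86396) + 302802*(1/22809) = 693/21599 + 100934/7603 = 2185342345/164217197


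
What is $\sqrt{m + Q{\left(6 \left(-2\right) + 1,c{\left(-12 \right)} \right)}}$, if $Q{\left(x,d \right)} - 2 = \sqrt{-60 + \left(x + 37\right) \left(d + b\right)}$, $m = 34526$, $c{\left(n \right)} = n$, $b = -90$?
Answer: $\sqrt{34528 + 2 i \sqrt{678}} \approx 185.82 + 0.14 i$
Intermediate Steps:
$Q{\left(x,d \right)} = 2 + \sqrt{-60 + \left(-90 + d\right) \left(37 + x\right)}$ ($Q{\left(x,d \right)} = 2 + \sqrt{-60 + \left(x + 37\right) \left(d - 90\right)} = 2 + \sqrt{-60 + \left(37 + x\right) \left(-90 + d\right)} = 2 + \sqrt{-60 + \left(-90 + d\right) \left(37 + x\right)}$)
$\sqrt{m + Q{\left(6 \left(-2\right) + 1,c{\left(-12 \right)} \right)}} = \sqrt{34526 + \left(2 + \sqrt{-3390 - 90 \left(6 \left(-2\right) + 1\right) + 37 \left(-12\right) - 12 \left(6 \left(-2\right) + 1\right)}\right)} = \sqrt{34526 + \left(2 + \sqrt{-3390 - 90 \left(-12 + 1\right) - 444 - 12 \left(-12 + 1\right)}\right)} = \sqrt{34526 + \left(2 + \sqrt{-3390 - -990 - 444 - -132}\right)} = \sqrt{34526 + \left(2 + \sqrt{-3390 + 990 - 444 + 132}\right)} = \sqrt{34526 + \left(2 + \sqrt{-2712}\right)} = \sqrt{34526 + \left(2 + 2 i \sqrt{678}\right)} = \sqrt{34528 + 2 i \sqrt{678}}$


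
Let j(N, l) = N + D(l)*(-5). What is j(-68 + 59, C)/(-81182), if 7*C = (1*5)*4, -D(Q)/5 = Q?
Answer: -437/568274 ≈ -0.00076899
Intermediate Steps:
D(Q) = -5*Q
C = 20/7 (C = ((1*5)*4)/7 = (5*4)/7 = (⅐)*20 = 20/7 ≈ 2.8571)
j(N, l) = N + 25*l (j(N, l) = N - 5*l*(-5) = N + 25*l)
j(-68 + 59, C)/(-81182) = ((-68 + 59) + 25*(20/7))/(-81182) = (-9 + 500/7)*(-1/81182) = (437/7)*(-1/81182) = -437/568274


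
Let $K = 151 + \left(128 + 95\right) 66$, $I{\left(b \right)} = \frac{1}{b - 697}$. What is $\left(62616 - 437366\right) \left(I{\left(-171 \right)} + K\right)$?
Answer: $- \frac{2418316276125}{434} \approx -5.5722 \cdot 10^{9}$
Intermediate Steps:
$I{\left(b \right)} = \frac{1}{-697 + b}$
$K = 14869$ ($K = 151 + 223 \cdot 66 = 151 + 14718 = 14869$)
$\left(62616 - 437366\right) \left(I{\left(-171 \right)} + K\right) = \left(62616 - 437366\right) \left(\frac{1}{-697 - 171} + 14869\right) = - 374750 \left(\frac{1}{-868} + 14869\right) = - 374750 \left(- \frac{1}{868} + 14869\right) = \left(-374750\right) \frac{12906291}{868} = - \frac{2418316276125}{434}$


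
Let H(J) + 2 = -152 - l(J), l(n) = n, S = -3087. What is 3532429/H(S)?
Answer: 3532429/2933 ≈ 1204.4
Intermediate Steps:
H(J) = -154 - J (H(J) = -2 + (-152 - J) = -154 - J)
3532429/H(S) = 3532429/(-154 - 1*(-3087)) = 3532429/(-154 + 3087) = 3532429/2933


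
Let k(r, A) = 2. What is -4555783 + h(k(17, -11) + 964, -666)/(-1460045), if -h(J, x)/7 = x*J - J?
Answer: -6651652700489/1460045 ≈ -4.5558e+6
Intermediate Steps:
h(J, x) = 7*J - 7*J*x (h(J, x) = -7*(x*J - J) = -7*(J*x - J) = -7*(-J + J*x) = 7*J - 7*J*x)
-4555783 + h(k(17, -11) + 964, -666)/(-1460045) = -4555783 + (7*(2 + 964)*(1 - 1*(-666)))/(-1460045) = -4555783 + (7*966*(1 + 666))*(-1/1460045) = -4555783 + (7*966*667)*(-1/1460045) = -4555783 + 4510254*(-1/1460045) = -4555783 - 4510254/1460045 = -6651652700489/1460045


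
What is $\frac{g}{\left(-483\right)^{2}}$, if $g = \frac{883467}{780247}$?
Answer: $\frac{7551}{1555752499} \approx 4.8536 \cdot 10^{-6}$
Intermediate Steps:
$g = \frac{67959}{60019}$ ($g = 883467 \cdot \frac{1}{780247} = \frac{67959}{60019} \approx 1.1323$)
$\frac{g}{\left(-483\right)^{2}} = \frac{67959}{60019 \left(-483\right)^{2}} = \frac{67959}{60019 \cdot 233289} = \frac{67959}{60019} \cdot \frac{1}{233289} = \frac{7551}{1555752499}$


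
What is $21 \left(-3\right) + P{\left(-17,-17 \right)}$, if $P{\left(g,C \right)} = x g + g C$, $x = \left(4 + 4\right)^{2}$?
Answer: $-862$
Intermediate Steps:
$x = 64$ ($x = 8^{2} = 64$)
$P{\left(g,C \right)} = 64 g + C g$ ($P{\left(g,C \right)} = 64 g + g C = 64 g + C g$)
$21 \left(-3\right) + P{\left(-17,-17 \right)} = 21 \left(-3\right) - 17 \left(64 - 17\right) = -63 - 799 = -862$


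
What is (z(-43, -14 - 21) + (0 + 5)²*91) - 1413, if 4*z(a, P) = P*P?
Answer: 4673/4 ≈ 1168.3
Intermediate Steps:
z(a, P) = P²/4 (z(a, P) = (P*P)/4 = P²/4)
(z(-43, -14 - 21) + (0 + 5)²*91) - 1413 = ((-14 - 21)²/4 + (0 + 5)²*91) - 1413 = ((¼)*(-35)² + 5²*91) - 1413 = ((¼)*1225 + 25*91) - 1413 = (1225/4 + 2275) - 1413 = 10325/4 - 1413 = 4673/4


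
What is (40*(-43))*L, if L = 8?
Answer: -13760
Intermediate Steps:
(40*(-43))*L = (40*(-43))*8 = -1720*8 = -13760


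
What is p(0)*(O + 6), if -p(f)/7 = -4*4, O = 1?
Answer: 784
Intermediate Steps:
p(f) = 112 (p(f) = -(-28)*4 = -7*(-16) = 112)
p(0)*(O + 6) = 112*(1 + 6) = 112*7 = 784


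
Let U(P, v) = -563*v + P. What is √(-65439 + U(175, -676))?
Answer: 6*√8759 ≈ 561.54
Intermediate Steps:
U(P, v) = P - 563*v
√(-65439 + U(175, -676)) = √(-65439 + (175 - 563*(-676))) = √(-65439 + (175 + 380588)) = √(-65439 + 380763) = √315324 = 6*√8759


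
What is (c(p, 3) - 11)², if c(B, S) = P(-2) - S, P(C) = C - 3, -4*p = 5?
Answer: 361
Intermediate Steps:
p = -5/4 (p = -¼*5 = -5/4 ≈ -1.2500)
P(C) = -3 + C
c(B, S) = -5 - S (c(B, S) = (-3 - 2) - S = -5 - S)
(c(p, 3) - 11)² = ((-5 - 1*3) - 11)² = ((-5 - 3) - 11)² = (-8 - 11)² = (-19)² = 361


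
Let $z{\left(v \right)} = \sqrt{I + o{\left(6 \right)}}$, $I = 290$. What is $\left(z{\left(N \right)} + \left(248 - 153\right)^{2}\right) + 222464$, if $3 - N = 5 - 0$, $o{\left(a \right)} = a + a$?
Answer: $231489 + \sqrt{302} \approx 2.3151 \cdot 10^{5}$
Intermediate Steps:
$o{\left(a \right)} = 2 a$
$N = -2$ ($N = 3 - \left(5 - 0\right) = 3 - \left(5 + 0\right) = 3 - 5 = -2$)
$z{\left(v \right)} = \sqrt{302}$ ($z{\left(v \right)} = \sqrt{290 + 2 \cdot 6} = \sqrt{290 + 12} = \sqrt{302}$)
$\left(z{\left(N \right)} + \left(248 - 153\right)^{2}\right) + 222464 = \left(\sqrt{302} + \left(248 - 153\right)^{2}\right) + 222464 = \left(\sqrt{302} + 95^{2}\right) + 222464 = \left(\sqrt{302} + 9025\right) + 222464 = \left(9025 + \sqrt{302}\right) + 222464 = 231489 + \sqrt{302}$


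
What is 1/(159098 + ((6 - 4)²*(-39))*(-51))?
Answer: 1/167054 ≈ 5.9861e-6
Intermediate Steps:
1/(159098 + ((6 - 4)²*(-39))*(-51)) = 1/(159098 + (2²*(-39))*(-51)) = 1/(159098 + (4*(-39))*(-51)) = 1/(159098 - 156*(-51)) = 1/(159098 + 7956) = 1/167054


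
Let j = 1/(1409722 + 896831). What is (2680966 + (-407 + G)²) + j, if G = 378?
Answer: 6185729981272/2306553 ≈ 2.6818e+6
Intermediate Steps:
j = 1/2306553 ≈ 4.3355e-7
(2680966 + (-407 + G)²) + j = (2680966 + (-407 + 378)²) + 1/2306553 = (2680966 + (-29)²) + 1/2306553 = (2680966 + 841) + 1/2306553 = 2681807 + 1/2306553 = 6185729981272/2306553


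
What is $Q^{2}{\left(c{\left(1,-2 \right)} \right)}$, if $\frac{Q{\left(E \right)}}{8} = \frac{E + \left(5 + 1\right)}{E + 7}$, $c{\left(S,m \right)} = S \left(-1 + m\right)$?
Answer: $36$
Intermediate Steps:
$Q{\left(E \right)} = \frac{8 \left(6 + E\right)}{7 + E}$ ($Q{\left(E \right)} = 8 \frac{E + \left(5 + 1\right)}{E + 7} = 8 \frac{E + 6}{7 + E} = 8 \frac{6 + E}{7 + E} = \frac{8 \left(6 + E\right)}{7 + E}$)
$Q^{2}{\left(c{\left(1,-2 \right)} \right)} = \left(\frac{8 \left(6 + 1 \left(-1 - 2\right)\right)}{7 + 1 \left(-1 - 2\right)}\right)^{2} = \left(\frac{8 \left(6 + 1 \left(-3\right)\right)}{7 + 1 \left(-3\right)}\right)^{2} = \left(\frac{8 \left(6 - 3\right)}{7 - 3}\right)^{2} = \left(8 \cdot \frac{1}{4} \cdot 3\right)^{2} = 6^{2} = 36$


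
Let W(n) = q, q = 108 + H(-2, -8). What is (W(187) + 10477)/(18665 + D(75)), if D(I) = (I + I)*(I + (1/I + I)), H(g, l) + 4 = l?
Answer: 10573/41167 ≈ 0.25683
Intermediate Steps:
H(g, l) = -4 + l
q = 96 (q = 108 + (-4 - 8) = 108 - 12 = 96)
W(n) = 96
D(I) = 2*I*(1/I + 2*I) (D(I) = (2*I)*(I + (I + 1/I)) = (2*I)*(1/I + 2*I) = 2*I*(1/I + 2*I))
(W(187) + 10477)/(18665 + D(75)) = (96 + 10477)/(18665 + (2 + 4*75²)) = 10573/(18665 + (2 + 4*5625)) = 10573/(18665 + (2 + 22500)) = 10573/(18665 + 22502) = 10573/41167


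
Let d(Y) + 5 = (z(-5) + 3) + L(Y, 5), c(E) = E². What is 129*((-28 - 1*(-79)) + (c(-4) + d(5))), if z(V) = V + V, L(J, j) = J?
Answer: 7740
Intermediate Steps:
z(V) = 2*V
d(Y) = -12 + Y (d(Y) = -5 + ((2*(-5) + 3) + Y) = -5 + ((-10 + 3) + Y) = -5 + (-7 + Y) = -12 + Y)
129*((-28 - 1*(-79)) + (c(-4) + d(5))) = 129*((-28 - 1*(-79)) + ((-4)² + (-12 + 5))) = 129*((-28 + 79) + (16 - 7)) = 129*(51 + 9) = 129*60 = 7740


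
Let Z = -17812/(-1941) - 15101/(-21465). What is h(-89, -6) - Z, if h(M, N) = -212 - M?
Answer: -1845421372/13887855 ≈ -132.88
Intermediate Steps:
Z = 137215207/13887855 (Z = -17812*(-1/1941) - 15101*(-1/21465) = 17812/1941 + 15101/21465 = 137215207/13887855 ≈ 9.8802)
h(-89, -6) - Z = (-212 - 1*(-89)) - 1*137215207/13887855 = (-212 + 89) - 137215207/13887855 = -123 - 137215207/13887855 = -1845421372/13887855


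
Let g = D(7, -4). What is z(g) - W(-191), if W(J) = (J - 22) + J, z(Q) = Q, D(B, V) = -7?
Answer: 397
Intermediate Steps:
g = -7
W(J) = -22 + 2*J (W(J) = (-22 + J) + J = -22 + 2*J)
z(g) - W(-191) = -7 - (-22 + 2*(-191)) = -7 - (-22 - 382) = -7 - 1*(-404) = -7 + 404 = 397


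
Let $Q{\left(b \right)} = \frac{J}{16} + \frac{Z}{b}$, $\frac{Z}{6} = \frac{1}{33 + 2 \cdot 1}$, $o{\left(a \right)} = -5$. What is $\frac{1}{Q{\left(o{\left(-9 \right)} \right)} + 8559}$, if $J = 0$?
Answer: $\frac{175}{1497819} \approx 0.00011684$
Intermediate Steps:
$Z = \frac{6}{35}$ ($Z = \frac{6}{33 + 2 \cdot 1} = \frac{6}{33 + 2} = \frac{6}{35} \approx 0.17143$)
$Q{\left(b \right)} = \frac{6}{35 b}$ ($Q{\left(b \right)} = \frac{0}{16} + \frac{6}{35 b} = 0 \cdot \frac{1}{16} + \frac{6}{35 b} = 0 + \frac{6}{35 b} = \frac{6}{35 b}$)
$\frac{1}{Q{\left(o{\left(-9 \right)} \right)} + 8559} = \frac{1}{\frac{6}{35 \left(-5\right)} + 8559} = \frac{1}{\frac{6}{35} \left(- \frac{1}{5}\right) + 8559} = \frac{1}{- \frac{6}{175} + 8559} = \frac{1}{\frac{1497819}{175}} = \frac{175}{1497819}$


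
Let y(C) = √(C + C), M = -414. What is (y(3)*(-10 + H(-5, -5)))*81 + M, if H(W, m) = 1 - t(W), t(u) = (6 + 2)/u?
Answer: -414 - 2997*√6/5 ≈ -1882.2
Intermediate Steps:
t(u) = 8/u
y(C) = √2*√C (y(C) = √(2*C) = √2*√C)
H(W, m) = 1 - 8/W
(y(3)*(-10 + H(-5, -5)))*81 + M = ((√2*√3)*(-10 + (-8 - 5)/(-5)))*81 - 414 = (√6*(-10 - ⅕*(-13)))*81 - 414 = (√6*(-10 + 13/5))*81 - 414 = (√6*(-37/5))*81 - 414 = -37*√6/5*81 - 414 = -2997*√6/5 - 414 = -414 - 2997*√6/5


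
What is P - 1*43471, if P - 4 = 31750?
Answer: -11717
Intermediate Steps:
P = 31754 (P = 4 + 31750 = 31754)
P - 1*43471 = 31754 - 1*43471 = 31754 - 43471 = -11717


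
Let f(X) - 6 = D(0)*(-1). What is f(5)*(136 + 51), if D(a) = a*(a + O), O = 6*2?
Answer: 1122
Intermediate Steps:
O = 12
D(a) = a*(12 + a) (D(a) = a*(a + 12) = a*(12 + a))
f(X) = 6 (f(X) = 6 + (0*(12 + 0))*(-1) = 6 + (0*12)*(-1) = 6 + 0*(-1) = 6 + 0 = 6)
f(5)*(136 + 51) = 6*(136 + 51) = 6*187 = 1122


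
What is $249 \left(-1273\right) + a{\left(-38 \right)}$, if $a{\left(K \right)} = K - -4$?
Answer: $-317011$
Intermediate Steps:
$a{\left(K \right)} = 4 + K$ ($a{\left(K \right)} = K + 4 = 4 + K$)
$249 \left(-1273\right) + a{\left(-38 \right)} = 249 \left(-1273\right) + \left(4 - 38\right) = -316977 - 34 = -317011$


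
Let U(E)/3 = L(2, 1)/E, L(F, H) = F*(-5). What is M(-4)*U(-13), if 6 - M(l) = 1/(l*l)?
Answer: 1425/104 ≈ 13.702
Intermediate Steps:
L(F, H) = -5*F
M(l) = 6 - 1/l² (M(l) = 6 - 1/(l*l) = 6 - 1/(l²) = 6 - 1/l²)
U(E) = -30/E (U(E) = 3*((-5*2)/E) = 3*(-10/E) = -30/E)
M(-4)*U(-13) = (6 - 1/(-4)²)*(-30/(-13)) = (6 - 1*1/16)*(-30*(-1/13)) = (6 - 1/16)*(30/13) = (95/16)*(30/13) = 1425/104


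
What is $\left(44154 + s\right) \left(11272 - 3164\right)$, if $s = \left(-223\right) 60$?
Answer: $249515592$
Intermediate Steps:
$s = -13380$
$\left(44154 + s\right) \left(11272 - 3164\right) = \left(44154 - 13380\right) \left(11272 - 3164\right) = 30774 \cdot 8108 = 249515592$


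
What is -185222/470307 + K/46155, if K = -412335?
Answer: -21459773/2300691 ≈ -9.3275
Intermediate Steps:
-185222/470307 + K/46155 = -185222/470307 - 412335/46155 = -185222*1/470307 - 412335*1/46155 = -5006/12711 - 1617/181 = -21459773/2300691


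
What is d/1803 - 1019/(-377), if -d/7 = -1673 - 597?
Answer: 7827787/679731 ≈ 11.516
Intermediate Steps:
d = 15890 (d = -7*(-1673 - 597) = -7*(-2270) = 15890)
d/1803 - 1019/(-377) = 15890/1803 - 1019/(-377) = 15890*(1/1803) - 1019*(-1/377) = 15890/1803 + 1019/377 = 7827787/679731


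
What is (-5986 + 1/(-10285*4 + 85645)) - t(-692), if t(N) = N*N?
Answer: -21578249249/44505 ≈ -4.8485e+5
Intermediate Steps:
t(N) = N²
(-5986 + 1/(-10285*4 + 85645)) - t(-692) = (-5986 + 1/(-10285*4 + 85645)) - 1*(-692)² = (-5986 + 1/(-41140 + 85645)) - 1*478864 = (-5986 + 1/44505) - 478864 = -266406929/44505 - 478864 = -21578249249/44505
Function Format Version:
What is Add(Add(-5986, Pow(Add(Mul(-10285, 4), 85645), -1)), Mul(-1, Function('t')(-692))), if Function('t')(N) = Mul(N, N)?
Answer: Rational(-21578249249, 44505) ≈ -4.8485e+5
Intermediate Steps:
Function('t')(N) = Pow(N, 2)
Add(Add(-5986, Pow(Add(Mul(-10285, 4), 85645), -1)), Mul(-1, Function('t')(-692))) = Add(Add(-5986, Pow(Add(Mul(-10285, 4), 85645), -1)), Mul(-1, Pow(-692, 2))) = Add(Add(-5986, Pow(Add(-41140, 85645), -1)), Mul(-1, 478864)) = Add(Add(-5986, Pow(44505, -1)), -478864) = Add(Add(-5986, Rational(1, 44505)), -478864) = Add(Rational(-266406929, 44505), -478864) = Rational(-21578249249, 44505)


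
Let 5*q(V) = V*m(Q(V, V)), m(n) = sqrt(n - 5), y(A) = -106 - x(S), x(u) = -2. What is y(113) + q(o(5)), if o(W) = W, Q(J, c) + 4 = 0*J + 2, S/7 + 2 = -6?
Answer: -104 + I*sqrt(7) ≈ -104.0 + 2.6458*I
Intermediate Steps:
S = -56 (S = -14 + 7*(-6) = -14 - 42 = -56)
Q(J, c) = -2 (Q(J, c) = -4 + (0*J + 2) = -4 + (0 + 2) = -4 + 2 = -2)
y(A) = -104 (y(A) = -106 - 1*(-2) = -106 + 2 = -104)
m(n) = sqrt(-5 + n)
q(V) = I*V*sqrt(7)/5 (q(V) = (V*sqrt(-5 - 2))/5 = (V*sqrt(-7))/5 = (V*(I*sqrt(7)))/5 = (I*V*sqrt(7))/5 = I*V*sqrt(7)/5)
y(113) + q(o(5)) = -104 + (1/5)*I*5*sqrt(7) = -104 + I*sqrt(7)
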